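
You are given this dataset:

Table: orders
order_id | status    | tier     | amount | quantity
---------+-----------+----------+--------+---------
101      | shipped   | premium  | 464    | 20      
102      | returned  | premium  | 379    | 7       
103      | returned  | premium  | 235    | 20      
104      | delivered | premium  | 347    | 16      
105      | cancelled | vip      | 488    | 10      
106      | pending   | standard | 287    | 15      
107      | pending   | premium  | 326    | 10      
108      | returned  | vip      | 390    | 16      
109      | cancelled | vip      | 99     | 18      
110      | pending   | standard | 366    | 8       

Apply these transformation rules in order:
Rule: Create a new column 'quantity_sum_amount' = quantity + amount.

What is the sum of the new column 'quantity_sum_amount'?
3521

Step 1: For each record, compute quantity + amount
Example calculations:
  20 + 464 = 484
  7 + 379 = 386
  20 + 235 = 255
  ...
Step 2: Sum all derived values
Step 3: Total = 3521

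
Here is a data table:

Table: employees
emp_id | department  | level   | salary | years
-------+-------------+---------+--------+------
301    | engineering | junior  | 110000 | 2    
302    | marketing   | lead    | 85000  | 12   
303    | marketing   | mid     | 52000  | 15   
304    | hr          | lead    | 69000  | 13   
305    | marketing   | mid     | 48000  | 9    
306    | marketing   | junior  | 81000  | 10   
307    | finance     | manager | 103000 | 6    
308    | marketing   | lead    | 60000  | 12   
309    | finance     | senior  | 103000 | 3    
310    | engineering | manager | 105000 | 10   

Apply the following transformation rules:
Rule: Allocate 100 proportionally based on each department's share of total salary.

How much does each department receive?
engineering: 26.35, finance: 25.25, hr: 8.46, marketing: 39.95

Step 1: Calculate total salary = 816000
Step 2: Calculate each department's proportion:
  engineering: 215000/816000 = 26.35% → 26.35
  finance: 206000/816000 = 25.25% → 25.25
  hr: 69000/816000 = 8.46% → 8.46
  marketing: 326000/816000 = 39.95% → 39.95
Step 3: Verify: sum of allocations ≈ 100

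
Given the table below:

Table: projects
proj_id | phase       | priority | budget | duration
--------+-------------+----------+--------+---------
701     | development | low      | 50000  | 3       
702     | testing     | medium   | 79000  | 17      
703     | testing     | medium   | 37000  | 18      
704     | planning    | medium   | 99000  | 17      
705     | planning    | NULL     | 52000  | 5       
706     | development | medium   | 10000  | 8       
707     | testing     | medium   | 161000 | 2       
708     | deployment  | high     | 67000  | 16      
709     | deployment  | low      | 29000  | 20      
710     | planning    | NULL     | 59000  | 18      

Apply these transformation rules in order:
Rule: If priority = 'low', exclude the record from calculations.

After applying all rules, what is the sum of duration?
101

Step 1: Identify records where priority = 'low'
Step 2: The excluded records sum to 23
Step 3: Original total duration = 124
Step 4: Remaining total = 124 - 23 = 101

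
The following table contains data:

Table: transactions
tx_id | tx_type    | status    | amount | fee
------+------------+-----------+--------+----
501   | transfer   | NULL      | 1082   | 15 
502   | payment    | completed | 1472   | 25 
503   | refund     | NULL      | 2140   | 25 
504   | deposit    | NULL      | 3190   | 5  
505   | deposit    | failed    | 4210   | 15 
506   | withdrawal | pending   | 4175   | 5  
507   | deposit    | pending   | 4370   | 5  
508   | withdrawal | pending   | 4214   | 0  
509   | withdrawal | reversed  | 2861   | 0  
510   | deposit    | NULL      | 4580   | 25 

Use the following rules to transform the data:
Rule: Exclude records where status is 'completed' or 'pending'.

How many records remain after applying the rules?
6

Step 1: Count records to exclude
  - 1 (completed) + 3 (pending) = 4 records
Step 2: Total records: 10
Step 3: Remaining = 10 - 4 = 6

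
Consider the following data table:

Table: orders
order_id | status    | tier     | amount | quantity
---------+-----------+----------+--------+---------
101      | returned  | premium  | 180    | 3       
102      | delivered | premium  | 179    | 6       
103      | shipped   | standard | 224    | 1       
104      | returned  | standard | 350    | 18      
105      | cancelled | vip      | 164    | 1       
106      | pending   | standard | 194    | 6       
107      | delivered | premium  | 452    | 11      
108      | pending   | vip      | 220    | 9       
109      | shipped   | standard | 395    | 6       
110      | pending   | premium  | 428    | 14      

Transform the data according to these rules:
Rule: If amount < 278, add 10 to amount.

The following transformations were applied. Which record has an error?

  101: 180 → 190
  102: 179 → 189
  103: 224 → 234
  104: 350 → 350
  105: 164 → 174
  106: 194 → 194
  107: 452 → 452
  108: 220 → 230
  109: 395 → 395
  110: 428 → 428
Record 106 has an error. The correct transformed value should be 204, not 194.

Step 1: Check each record against the rule
Step 2: Record 106 has amount = 194
Step 3: Since 194 < 278, the bonus should have been applied
Step 4: Correct value = 204, but claimed value = 194
Conclusion: Record 106 has the error.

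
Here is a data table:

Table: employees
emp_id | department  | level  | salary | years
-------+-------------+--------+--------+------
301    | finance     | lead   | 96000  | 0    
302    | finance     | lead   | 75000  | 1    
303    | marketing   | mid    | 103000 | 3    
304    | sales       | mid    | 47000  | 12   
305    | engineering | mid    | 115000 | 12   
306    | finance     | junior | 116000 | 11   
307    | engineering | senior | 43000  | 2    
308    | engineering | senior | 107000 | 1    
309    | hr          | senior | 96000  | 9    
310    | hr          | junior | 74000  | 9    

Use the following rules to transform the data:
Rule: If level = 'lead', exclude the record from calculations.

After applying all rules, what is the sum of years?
59

Step 1: Identify records where level = 'lead'
Step 2: The excluded records sum to 1
Step 3: Original total years = 60
Step 4: Remaining total = 60 - 1 = 59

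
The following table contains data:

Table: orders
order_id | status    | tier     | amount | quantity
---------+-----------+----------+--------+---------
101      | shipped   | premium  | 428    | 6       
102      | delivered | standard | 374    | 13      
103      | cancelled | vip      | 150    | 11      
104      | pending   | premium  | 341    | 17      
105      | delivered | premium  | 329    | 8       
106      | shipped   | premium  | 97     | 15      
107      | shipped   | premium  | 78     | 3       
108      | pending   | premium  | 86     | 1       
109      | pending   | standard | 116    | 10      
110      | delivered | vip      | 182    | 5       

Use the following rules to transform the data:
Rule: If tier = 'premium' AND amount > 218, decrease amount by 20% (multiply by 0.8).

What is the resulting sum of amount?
1961.4

Step 1: Find records where tier = 'premium' AND amount > 218
Step 2: 3 records match, summing to 1098
Step 3: After multiplier: 1098 × 0.8 = 878.4
Step 4: Unaffected records sum: 1083
Step 5: Final sum = 878.4 + 1083 = 1961.4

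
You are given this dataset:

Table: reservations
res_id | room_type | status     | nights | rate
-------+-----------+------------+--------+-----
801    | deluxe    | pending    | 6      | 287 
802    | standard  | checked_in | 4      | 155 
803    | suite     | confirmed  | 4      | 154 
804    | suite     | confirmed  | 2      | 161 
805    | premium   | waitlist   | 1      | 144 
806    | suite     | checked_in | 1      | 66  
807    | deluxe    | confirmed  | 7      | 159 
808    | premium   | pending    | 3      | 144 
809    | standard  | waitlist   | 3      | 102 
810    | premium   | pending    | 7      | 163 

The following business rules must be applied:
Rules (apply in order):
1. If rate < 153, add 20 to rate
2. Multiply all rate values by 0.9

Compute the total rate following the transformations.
1453.5

Step 1: Apply Rule 1 - Add 20 to records with rate < 153
  - 4 records affected: 456 + (4 × 20) = 536
  - Unaffected records: 1079
  - Sum after Rule 1: 1615
Step 2: Apply Rule 2 - Multiply all by 0.9
  - 1615 × 0.9 = 1453.5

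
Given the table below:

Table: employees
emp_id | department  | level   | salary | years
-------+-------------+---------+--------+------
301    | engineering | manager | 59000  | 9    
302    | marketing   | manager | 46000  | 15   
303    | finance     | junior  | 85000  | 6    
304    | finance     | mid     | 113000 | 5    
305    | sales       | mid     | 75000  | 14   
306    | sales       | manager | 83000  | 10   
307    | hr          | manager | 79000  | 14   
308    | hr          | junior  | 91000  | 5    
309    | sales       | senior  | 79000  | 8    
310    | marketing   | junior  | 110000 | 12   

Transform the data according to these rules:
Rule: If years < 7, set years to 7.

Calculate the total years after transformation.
103

Step 1: 3 records have years < 7
Step 2: These records originally summed to 16
Step 3: After setting to minimum: 3 × 7 = 21
Step 4: Unaffected records sum: 82
Step 5: Final sum = 21 + 82 = 103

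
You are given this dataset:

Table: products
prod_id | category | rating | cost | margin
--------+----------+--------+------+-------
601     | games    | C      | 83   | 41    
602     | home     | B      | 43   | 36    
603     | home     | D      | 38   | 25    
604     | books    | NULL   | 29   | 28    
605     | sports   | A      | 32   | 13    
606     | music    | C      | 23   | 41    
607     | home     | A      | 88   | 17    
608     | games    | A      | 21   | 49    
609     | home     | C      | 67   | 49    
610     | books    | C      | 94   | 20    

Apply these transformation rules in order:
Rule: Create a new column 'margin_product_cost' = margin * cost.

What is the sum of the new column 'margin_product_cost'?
15760

Step 1: For each record, compute margin * cost
Example calculations:
  41 * 83 = 3403
  36 * 43 = 1548
  25 * 38 = 950
  ...
Step 2: Sum all derived values
Step 3: Total = 15760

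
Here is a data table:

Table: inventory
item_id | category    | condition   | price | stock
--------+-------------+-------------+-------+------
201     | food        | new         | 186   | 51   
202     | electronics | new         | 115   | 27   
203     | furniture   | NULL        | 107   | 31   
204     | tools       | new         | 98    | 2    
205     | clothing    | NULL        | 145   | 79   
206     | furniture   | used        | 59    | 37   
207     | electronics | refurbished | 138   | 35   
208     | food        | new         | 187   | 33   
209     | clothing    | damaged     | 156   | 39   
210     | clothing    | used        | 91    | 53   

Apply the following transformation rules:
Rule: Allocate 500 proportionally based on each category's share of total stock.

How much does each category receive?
clothing: 220.93, electronics: 80.1, food: 108.53, furniture: 87.86, tools: 2.58

Step 1: Calculate total stock = 387
Step 2: Calculate each category's proportion:
  clothing: 171/387 = 44.19% → 220.93
  electronics: 62/387 = 16.02% → 80.1
  food: 84/387 = 21.71% → 108.53
  furniture: 68/387 = 17.57% → 87.86
  tools: 2/387 = 0.52% → 2.58
Step 3: Verify: sum of allocations ≈ 500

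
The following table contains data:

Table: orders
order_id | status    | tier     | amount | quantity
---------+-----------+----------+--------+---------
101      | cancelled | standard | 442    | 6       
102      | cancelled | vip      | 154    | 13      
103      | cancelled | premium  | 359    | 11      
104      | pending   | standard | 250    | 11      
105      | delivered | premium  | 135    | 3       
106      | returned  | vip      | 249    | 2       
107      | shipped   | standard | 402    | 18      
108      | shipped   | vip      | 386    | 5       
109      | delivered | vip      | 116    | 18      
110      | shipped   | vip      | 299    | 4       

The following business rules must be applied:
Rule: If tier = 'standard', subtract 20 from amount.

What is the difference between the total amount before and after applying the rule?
60

Step 1: Original sum of amount = 2792
Step 2: 3 records have tier = 'standard'
Step 3: Each affected record changes by -20
Step 4: Total change = 3 × -20 = -60
Step 5: New sum = 2792 + -60 = 2732
Step 6: Difference = |2732 - 2792| = 60
        (Sum decreased by 60)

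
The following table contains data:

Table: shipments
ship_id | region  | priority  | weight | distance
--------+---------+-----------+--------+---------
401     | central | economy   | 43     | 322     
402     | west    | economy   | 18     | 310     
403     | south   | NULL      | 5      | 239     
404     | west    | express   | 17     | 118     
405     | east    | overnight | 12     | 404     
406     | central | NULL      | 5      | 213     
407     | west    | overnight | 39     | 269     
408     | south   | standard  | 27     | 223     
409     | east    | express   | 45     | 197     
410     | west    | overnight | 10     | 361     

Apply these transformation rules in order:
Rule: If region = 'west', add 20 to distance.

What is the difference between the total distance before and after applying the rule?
80

Step 1: Original sum of distance = 2656
Step 2: 4 records have region = 'west'
Step 3: Each affected record changes by 20
Step 4: Total change = 4 × 20 = 80
Step 5: New sum = 2656 + 80 = 2736
Step 6: Difference = |2736 - 2656| = 80
        (Sum increased by 80)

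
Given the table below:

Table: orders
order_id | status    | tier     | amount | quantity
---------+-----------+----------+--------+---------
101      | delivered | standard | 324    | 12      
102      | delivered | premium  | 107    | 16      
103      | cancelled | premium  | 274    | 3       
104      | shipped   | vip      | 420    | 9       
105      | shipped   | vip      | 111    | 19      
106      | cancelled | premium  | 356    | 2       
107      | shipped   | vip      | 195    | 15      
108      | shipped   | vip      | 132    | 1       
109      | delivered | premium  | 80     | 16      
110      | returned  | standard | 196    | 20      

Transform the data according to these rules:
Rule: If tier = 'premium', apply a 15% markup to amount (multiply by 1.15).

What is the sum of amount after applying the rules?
2317.55

Step 1: Records with tier = 'premium' have total amount = 817
Step 2: Apply multiplier: 817 × 1.15 = 939.55
Step 3: Other records total: 1378
Step 4: Final sum = 939.55 + 1378 = 2317.55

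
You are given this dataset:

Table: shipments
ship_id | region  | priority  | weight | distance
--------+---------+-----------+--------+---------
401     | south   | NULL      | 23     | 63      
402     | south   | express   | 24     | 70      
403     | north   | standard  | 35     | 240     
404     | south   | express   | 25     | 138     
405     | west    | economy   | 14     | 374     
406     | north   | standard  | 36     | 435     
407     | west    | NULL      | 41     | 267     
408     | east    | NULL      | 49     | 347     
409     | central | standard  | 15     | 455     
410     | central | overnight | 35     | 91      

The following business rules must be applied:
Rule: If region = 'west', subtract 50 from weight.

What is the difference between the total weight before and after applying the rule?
100

Step 1: Original sum of weight = 297
Step 2: 2 records have region = 'west'
Step 3: Each affected record changes by -50
Step 4: Total change = 2 × -50 = -100
Step 5: New sum = 297 + -100 = 197
Step 6: Difference = |197 - 297| = 100
        (Sum decreased by 100)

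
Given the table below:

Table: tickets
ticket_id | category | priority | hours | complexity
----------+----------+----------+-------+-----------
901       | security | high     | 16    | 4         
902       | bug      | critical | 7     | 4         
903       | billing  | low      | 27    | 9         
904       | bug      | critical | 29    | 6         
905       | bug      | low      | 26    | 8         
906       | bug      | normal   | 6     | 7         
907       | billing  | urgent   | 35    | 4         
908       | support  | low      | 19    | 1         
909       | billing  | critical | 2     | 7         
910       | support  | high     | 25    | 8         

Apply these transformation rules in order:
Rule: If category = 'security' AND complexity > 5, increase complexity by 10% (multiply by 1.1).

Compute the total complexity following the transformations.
58

Step 1: Find records where category = 'security' AND complexity > 5
Step 2: 0 records match, summing to 0
Step 3: After multiplier: 0 × 1.1 = 0.0
Step 4: Unaffected records sum: 58
Step 5: Final sum = 0.0 + 58 = 58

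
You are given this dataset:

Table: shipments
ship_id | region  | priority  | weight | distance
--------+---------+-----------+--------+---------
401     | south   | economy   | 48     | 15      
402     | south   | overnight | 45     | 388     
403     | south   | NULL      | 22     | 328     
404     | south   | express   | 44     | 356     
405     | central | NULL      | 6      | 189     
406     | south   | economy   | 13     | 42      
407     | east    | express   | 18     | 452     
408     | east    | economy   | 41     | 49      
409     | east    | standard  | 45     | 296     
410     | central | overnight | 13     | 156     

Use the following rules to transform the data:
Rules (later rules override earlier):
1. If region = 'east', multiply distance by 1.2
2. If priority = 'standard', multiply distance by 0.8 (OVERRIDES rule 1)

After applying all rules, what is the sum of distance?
2312.0

Step 1: Rule 2 takes priority for records with priority = 'standard'
  - 1 records: 296 × 0.8 = 236.8
Step 2: Rule 1 applies to remaining records with region = 'east'
  - 2 records: 501 × 1.2 = 601.2
Step 3: Other records unchanged: 1474
Step 4: Final sum = 236.8 + 601.2 + 1474 = 2312.0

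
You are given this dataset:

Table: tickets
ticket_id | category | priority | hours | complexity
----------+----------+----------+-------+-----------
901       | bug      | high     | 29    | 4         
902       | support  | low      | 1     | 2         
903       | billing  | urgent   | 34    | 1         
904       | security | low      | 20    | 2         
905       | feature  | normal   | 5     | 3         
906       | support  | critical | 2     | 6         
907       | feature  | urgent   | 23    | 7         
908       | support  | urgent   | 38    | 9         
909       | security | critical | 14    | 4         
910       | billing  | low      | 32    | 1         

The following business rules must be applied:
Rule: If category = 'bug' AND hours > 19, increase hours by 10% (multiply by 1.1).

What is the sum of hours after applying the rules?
200.9

Step 1: Find records where category = 'bug' AND hours > 19
Step 2: 1 records match, summing to 29
Step 3: After multiplier: 29 × 1.1 = 31.9
Step 4: Unaffected records sum: 169
Step 5: Final sum = 31.9 + 169 = 200.9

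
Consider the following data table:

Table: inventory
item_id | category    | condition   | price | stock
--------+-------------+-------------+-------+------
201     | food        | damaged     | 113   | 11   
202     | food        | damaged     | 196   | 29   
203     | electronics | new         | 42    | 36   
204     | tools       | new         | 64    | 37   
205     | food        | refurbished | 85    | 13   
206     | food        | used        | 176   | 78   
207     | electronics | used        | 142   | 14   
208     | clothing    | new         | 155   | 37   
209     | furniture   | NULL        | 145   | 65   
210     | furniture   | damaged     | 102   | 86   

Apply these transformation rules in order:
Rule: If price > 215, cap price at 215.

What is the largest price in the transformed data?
196

Step 1: Original maximum price = 196
Step 2: Check cap of 215 against maximum
Step 3: No records exceed the cap (max 196 <= cap 215), so no capping applies
Step 4: Maximum after transformation = 196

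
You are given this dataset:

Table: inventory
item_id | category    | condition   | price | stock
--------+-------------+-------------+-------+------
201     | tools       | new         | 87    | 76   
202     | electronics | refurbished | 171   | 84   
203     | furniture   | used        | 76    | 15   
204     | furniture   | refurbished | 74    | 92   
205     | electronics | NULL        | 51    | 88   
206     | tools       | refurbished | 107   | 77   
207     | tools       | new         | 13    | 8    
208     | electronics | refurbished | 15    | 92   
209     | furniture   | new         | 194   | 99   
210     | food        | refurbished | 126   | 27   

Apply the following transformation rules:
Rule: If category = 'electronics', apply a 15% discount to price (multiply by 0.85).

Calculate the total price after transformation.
878.45

Step 1: Records with category = 'electronics' have total price = 237
Step 2: Apply multiplier: 237 × 0.85 = 201.45
Step 3: Other records total: 677
Step 4: Final sum = 201.45 + 677 = 878.45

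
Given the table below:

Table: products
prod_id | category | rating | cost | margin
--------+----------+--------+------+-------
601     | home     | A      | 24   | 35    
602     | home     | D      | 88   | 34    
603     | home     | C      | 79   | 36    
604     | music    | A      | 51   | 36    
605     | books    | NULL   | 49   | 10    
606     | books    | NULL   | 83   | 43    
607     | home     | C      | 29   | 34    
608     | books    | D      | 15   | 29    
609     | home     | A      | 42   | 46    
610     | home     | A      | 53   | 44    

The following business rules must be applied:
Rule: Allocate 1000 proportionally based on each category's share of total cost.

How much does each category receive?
books: 286.55, home: 614.04, music: 99.42

Step 1: Calculate total cost = 513
Step 2: Calculate each category's proportion:
  books: 147/513 = 28.65% → 286.55
  home: 315/513 = 61.40% → 614.04
  music: 51/513 = 9.94% → 99.42
Step 3: Verify: sum of allocations ≈ 1000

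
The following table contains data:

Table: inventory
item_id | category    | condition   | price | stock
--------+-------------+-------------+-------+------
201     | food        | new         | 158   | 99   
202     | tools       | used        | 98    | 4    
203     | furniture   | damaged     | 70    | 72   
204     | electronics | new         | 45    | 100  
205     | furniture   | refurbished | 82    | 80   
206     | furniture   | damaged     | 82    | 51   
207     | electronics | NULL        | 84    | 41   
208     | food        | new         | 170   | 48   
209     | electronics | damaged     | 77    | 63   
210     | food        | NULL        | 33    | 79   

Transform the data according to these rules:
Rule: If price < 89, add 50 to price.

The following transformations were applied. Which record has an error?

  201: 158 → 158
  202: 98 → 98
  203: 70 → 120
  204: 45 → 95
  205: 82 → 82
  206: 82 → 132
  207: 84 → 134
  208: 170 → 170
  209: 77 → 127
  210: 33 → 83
Record 205 has an error. The correct transformed value should be 132, not 82.

Step 1: Check each record against the rule
Step 2: Record 205 has price = 82
Step 3: Since 82 < 89, the bonus should have been applied
Step 4: Correct value = 132, but claimed value = 82
Conclusion: Record 205 has the error.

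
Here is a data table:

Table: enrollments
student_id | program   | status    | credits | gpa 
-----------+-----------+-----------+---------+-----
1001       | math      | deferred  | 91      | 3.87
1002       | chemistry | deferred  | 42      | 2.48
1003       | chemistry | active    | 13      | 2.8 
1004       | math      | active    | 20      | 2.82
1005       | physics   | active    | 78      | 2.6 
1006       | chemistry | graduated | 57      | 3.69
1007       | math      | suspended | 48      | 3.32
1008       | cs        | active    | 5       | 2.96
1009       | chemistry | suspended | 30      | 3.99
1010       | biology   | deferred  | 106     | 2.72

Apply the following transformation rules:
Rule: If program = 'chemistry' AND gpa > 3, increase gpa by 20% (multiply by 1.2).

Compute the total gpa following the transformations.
32.79

Step 1: Find records where program = 'chemistry' AND gpa > 3
Step 2: 2 records match, summing to 7.68
Step 3: After multiplier: 7.68 × 1.2 = 9.22
Step 4: Unaffected records sum: 23.57
Step 5: Final sum = 9.22 + 23.57 = 32.79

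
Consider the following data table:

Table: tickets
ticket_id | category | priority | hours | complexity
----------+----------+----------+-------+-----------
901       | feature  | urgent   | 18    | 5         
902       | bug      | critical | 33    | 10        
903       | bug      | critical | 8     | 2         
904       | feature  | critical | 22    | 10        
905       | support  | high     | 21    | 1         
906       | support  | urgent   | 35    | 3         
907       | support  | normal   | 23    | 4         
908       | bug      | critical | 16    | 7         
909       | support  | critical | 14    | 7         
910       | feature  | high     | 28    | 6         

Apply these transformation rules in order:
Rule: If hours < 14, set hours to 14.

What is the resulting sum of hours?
224

Step 1: 1 records have hours < 14
Step 2: These records originally summed to 8
Step 3: After setting to minimum: 1 × 14 = 14
Step 4: Unaffected records sum: 210
Step 5: Final sum = 14 + 210 = 224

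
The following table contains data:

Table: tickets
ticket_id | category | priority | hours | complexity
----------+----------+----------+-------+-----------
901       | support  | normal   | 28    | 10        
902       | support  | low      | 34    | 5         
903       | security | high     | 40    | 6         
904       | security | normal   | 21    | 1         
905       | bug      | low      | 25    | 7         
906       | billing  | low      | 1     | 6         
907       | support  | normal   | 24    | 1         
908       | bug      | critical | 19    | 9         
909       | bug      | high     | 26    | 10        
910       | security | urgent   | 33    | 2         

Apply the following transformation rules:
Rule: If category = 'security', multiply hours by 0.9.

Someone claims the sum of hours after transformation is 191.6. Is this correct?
No, the correct result is 241.6.

Step 1: Calculate the correct sum after transformation
Step 2: Apply multiplier 0.9 to records where category = 'security'
Step 3: Correct result = 241.6
Step 4: Claimed result = 191.6
Step 5: 241.6 ≠ 191.6
Conclusion: The claimed result is incorrect. The correct answer is 241.6.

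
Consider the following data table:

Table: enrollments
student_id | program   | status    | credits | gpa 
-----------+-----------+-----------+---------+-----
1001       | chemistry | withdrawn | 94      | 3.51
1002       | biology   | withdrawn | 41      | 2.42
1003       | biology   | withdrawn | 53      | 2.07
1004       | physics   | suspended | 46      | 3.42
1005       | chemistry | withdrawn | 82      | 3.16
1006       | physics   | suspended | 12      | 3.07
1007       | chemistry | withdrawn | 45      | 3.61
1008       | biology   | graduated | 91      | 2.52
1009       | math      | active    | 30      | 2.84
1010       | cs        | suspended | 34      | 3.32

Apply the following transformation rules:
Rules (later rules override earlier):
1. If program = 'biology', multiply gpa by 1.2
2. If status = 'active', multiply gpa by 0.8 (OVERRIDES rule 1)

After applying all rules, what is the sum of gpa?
30.77

Step 1: Rule 2 takes priority for records with status = 'active'
  - 1 records: 2.84 × 0.8 = 2.27
Step 2: Rule 1 applies to remaining records with program = 'biology'
  - 3 records: 7.01 × 1.2 = 8.41
Step 3: Other records unchanged: 20.09
Step 4: Final sum = 2.27 + 8.41 + 20.09 = 30.77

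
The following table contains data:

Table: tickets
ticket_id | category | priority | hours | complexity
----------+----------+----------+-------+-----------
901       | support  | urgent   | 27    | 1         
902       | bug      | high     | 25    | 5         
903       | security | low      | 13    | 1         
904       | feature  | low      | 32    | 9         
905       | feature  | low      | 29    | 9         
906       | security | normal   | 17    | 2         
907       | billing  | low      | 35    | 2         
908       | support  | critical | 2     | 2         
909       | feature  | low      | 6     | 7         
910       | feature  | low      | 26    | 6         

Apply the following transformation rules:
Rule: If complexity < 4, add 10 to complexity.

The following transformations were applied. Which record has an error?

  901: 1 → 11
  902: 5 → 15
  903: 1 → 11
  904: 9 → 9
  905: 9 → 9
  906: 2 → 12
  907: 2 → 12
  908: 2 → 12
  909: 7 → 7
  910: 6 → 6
Record 902 has an error. The correct transformed value should be 5, not 15.

Step 1: Check each record against the rule
Step 2: Record 902 has complexity = 5
Step 3: Since 5 >= 4, the bonus should not have been applied
Step 4: Correct value = 5, but claimed value = 15
Conclusion: Record 902 has the error.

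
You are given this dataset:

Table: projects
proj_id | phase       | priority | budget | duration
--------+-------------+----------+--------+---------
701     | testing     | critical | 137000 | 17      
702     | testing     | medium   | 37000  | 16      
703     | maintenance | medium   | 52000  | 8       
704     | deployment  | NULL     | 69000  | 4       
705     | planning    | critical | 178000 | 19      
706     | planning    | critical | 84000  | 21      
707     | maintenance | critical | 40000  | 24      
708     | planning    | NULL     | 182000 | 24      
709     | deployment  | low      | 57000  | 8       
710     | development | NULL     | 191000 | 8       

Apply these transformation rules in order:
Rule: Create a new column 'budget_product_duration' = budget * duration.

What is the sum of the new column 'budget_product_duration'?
16071000

Step 1: For each record, compute budget * duration
Example calculations:
  137000 * 17 = 2329000
  37000 * 16 = 592000
  52000 * 8 = 416000
  ...
Step 2: Sum all derived values
Step 3: Total = 16071000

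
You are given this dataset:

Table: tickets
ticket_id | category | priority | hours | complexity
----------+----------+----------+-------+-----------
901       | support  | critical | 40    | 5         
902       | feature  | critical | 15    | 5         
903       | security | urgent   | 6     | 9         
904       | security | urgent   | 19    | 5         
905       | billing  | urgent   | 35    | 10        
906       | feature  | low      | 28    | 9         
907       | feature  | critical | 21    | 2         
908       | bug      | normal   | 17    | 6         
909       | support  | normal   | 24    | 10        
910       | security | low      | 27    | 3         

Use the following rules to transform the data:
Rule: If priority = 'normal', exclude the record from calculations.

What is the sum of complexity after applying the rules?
48

Step 1: Identify records where priority = 'normal'
Step 2: The excluded records sum to 16
Step 3: Original total complexity = 64
Step 4: Remaining total = 64 - 16 = 48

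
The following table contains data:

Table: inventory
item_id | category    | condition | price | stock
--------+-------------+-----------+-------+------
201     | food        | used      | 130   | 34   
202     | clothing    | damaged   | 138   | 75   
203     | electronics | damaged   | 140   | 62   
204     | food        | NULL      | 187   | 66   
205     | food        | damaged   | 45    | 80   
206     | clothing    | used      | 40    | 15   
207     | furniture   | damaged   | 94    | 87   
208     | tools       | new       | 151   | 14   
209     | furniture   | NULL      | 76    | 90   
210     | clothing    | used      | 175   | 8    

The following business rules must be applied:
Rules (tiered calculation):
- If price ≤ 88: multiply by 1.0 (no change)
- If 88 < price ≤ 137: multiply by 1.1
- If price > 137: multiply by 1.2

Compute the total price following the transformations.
1356.6

Step 1: Tier 1 (price ≤ 88): 3 records, sum = 161 × 1.0 = 161.0
Step 2: Tier 2 (88 < price ≤ 137): 2 records, sum = 224 × 1.1 = 246.4
Step 3: Tier 3 (price > 137): 5 records, sum = 791 × 1.2 = 949.2
Step 4: Final sum = 161.0 + 246.4 + 949.2 = 1356.6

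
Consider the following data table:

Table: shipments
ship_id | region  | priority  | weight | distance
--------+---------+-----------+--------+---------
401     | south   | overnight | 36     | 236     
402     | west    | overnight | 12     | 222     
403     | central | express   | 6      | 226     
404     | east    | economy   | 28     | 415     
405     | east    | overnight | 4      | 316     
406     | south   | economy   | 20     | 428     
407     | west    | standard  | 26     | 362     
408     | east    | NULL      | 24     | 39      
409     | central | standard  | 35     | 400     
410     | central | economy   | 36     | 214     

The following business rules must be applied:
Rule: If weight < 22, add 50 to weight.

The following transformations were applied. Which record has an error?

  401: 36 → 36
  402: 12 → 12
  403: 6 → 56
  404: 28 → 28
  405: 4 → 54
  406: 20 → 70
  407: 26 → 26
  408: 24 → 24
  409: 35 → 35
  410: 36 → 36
Record 402 has an error. The correct transformed value should be 62, not 12.

Step 1: Check each record against the rule
Step 2: Record 402 has weight = 12
Step 3: Since 12 < 22, the bonus should have been applied
Step 4: Correct value = 62, but claimed value = 12
Conclusion: Record 402 has the error.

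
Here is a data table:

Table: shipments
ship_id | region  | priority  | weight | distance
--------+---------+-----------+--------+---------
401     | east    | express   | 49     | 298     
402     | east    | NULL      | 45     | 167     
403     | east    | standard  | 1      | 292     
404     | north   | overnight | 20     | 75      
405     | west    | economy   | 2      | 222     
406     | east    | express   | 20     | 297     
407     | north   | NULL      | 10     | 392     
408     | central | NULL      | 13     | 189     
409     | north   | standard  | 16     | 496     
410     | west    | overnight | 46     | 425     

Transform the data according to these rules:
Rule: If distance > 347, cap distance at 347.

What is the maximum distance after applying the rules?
347

Step 1: Original maximum distance = 496
Step 2: Apply cap at 347
Step 3: 3 records had distance > 347 and were capped
Step 4: Maximum after transformation = 347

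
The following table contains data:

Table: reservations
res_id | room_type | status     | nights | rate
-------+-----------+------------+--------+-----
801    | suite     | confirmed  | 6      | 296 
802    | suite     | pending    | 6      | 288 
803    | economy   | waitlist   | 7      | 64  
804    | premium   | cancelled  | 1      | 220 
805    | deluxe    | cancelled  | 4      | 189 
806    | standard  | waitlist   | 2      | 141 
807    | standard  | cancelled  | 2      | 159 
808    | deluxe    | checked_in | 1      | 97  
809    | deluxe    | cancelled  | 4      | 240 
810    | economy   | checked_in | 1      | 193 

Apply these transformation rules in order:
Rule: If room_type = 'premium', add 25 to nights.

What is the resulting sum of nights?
59

Step 1: Count records where room_type = 'premium': 1
Step 2: Total bonus added: 1 × 25 = 25
Step 3: Original sum of nights: 34
Step 4: Final sum = 34 + 25 = 59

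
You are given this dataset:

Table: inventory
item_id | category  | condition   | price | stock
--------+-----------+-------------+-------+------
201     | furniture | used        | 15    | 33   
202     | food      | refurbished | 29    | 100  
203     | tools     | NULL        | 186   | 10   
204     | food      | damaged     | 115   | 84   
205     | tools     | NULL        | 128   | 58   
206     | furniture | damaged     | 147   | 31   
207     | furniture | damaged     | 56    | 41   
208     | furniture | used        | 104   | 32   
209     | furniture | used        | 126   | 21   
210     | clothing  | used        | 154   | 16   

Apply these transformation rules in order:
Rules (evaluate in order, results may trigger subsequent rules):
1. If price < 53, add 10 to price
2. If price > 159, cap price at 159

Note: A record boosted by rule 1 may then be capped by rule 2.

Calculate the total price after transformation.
1053

Step 1: Apply rule 1 to records with price < 53
  - 2 records get bonus of 10
  - Of these, 0 records then exceed 159 and get capped
Step 2: Apply rule 2 to records with price > 159
  - 1 records (original) are capped
Step 3: Calculate final sum = 1053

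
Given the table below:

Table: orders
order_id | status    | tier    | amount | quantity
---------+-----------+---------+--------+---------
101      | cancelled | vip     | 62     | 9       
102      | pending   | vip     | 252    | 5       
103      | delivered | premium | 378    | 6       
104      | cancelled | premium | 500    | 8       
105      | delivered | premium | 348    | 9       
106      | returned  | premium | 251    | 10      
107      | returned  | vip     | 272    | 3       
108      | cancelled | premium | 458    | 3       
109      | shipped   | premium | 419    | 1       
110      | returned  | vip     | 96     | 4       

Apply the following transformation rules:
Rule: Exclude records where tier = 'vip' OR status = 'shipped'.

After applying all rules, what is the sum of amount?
1935

Step 1: Find records where tier = 'vip' OR status = 'shipped'
Step 2: 5 records match, summing to 1101
Step 3: Original sum: 3036
Step 4: Remaining sum = 3036 - 1101 = 1935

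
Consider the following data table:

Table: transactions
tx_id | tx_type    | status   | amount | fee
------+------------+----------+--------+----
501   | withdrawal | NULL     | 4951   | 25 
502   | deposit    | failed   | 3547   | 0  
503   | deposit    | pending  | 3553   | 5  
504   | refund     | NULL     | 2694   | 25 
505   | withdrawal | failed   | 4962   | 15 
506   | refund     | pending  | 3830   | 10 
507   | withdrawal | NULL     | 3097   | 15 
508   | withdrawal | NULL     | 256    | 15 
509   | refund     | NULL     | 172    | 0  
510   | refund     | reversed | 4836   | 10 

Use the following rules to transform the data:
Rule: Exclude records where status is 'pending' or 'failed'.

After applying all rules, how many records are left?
6

Step 1: Count records to exclude
  - 2 (pending) + 2 (failed) = 4 records
Step 2: Total records: 10
Step 3: Remaining = 10 - 4 = 6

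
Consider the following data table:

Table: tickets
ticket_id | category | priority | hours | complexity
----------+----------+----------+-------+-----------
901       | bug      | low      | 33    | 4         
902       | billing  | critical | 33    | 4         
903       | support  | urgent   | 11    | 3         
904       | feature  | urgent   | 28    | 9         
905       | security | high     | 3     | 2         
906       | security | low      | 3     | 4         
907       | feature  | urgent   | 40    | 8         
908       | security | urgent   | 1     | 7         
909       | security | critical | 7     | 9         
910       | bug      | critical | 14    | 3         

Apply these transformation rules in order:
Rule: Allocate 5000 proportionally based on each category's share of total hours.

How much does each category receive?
billing: 953.76, bug: 1358.38, feature: 1965.32, security: 404.62, support: 317.92

Step 1: Calculate total hours = 173
Step 2: Calculate each category's proportion:
  billing: 33/173 = 19.08% → 953.76
  bug: 47/173 = 27.17% → 1358.38
  feature: 68/173 = 39.31% → 1965.32
  security: 14/173 = 8.09% → 404.62
  support: 11/173 = 6.36% → 317.92
Step 3: Verify: sum of allocations ≈ 5000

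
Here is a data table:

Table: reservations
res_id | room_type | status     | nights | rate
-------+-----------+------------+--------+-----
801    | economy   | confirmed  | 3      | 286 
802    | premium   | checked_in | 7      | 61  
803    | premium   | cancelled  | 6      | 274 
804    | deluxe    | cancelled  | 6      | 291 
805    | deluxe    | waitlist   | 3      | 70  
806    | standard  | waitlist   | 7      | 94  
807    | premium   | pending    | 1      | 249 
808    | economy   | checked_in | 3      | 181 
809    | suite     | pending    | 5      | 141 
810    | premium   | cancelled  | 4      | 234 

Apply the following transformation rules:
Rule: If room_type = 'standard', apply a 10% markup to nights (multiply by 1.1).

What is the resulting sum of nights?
45.7

Step 1: Records with room_type = 'standard' have total nights = 7
Step 2: Apply multiplier: 7 × 1.1 = 7.7
Step 3: Other records total: 38
Step 4: Final sum = 7.7 + 38 = 45.7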